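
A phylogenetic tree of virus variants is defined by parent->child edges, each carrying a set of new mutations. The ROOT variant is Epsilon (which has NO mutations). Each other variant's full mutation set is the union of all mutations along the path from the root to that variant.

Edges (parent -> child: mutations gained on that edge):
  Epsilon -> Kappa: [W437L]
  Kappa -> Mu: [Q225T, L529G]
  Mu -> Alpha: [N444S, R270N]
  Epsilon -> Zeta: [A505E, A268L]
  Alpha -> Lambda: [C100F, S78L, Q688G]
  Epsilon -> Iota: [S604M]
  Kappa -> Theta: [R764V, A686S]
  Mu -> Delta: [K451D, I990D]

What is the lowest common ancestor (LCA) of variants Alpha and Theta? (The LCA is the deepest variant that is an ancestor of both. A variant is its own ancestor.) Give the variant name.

Path from root to Alpha: Epsilon -> Kappa -> Mu -> Alpha
  ancestors of Alpha: {Epsilon, Kappa, Mu, Alpha}
Path from root to Theta: Epsilon -> Kappa -> Theta
  ancestors of Theta: {Epsilon, Kappa, Theta}
Common ancestors: {Epsilon, Kappa}
Walk up from Theta: Theta (not in ancestors of Alpha), Kappa (in ancestors of Alpha), Epsilon (in ancestors of Alpha)
Deepest common ancestor (LCA) = Kappa

Answer: Kappa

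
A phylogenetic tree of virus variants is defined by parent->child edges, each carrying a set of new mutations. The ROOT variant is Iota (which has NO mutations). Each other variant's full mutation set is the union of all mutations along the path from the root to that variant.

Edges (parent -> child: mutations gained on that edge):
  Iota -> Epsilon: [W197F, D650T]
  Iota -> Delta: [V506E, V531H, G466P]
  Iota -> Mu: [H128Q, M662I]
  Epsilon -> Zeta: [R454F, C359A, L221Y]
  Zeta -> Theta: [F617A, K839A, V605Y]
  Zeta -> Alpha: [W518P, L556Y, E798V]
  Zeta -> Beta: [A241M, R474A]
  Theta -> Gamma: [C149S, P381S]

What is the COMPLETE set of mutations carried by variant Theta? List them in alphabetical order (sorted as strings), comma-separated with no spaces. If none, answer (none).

Answer: C359A,D650T,F617A,K839A,L221Y,R454F,V605Y,W197F

Derivation:
At Iota: gained [] -> total []
At Epsilon: gained ['W197F', 'D650T'] -> total ['D650T', 'W197F']
At Zeta: gained ['R454F', 'C359A', 'L221Y'] -> total ['C359A', 'D650T', 'L221Y', 'R454F', 'W197F']
At Theta: gained ['F617A', 'K839A', 'V605Y'] -> total ['C359A', 'D650T', 'F617A', 'K839A', 'L221Y', 'R454F', 'V605Y', 'W197F']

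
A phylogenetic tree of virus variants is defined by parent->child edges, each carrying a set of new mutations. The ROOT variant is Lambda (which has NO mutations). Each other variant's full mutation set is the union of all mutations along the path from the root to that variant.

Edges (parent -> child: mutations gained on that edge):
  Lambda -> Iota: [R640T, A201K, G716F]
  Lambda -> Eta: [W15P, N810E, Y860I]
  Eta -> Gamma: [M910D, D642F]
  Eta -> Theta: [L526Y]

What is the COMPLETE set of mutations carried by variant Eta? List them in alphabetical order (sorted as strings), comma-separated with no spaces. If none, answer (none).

Answer: N810E,W15P,Y860I

Derivation:
At Lambda: gained [] -> total []
At Eta: gained ['W15P', 'N810E', 'Y860I'] -> total ['N810E', 'W15P', 'Y860I']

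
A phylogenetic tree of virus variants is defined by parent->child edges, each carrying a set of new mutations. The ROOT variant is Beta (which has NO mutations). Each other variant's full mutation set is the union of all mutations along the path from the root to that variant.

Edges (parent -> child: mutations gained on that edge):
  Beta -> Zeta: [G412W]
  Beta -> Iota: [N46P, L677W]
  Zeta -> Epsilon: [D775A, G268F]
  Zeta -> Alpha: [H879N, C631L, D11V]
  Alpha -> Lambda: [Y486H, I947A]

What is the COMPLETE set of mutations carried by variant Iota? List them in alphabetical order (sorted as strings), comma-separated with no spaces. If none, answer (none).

Answer: L677W,N46P

Derivation:
At Beta: gained [] -> total []
At Iota: gained ['N46P', 'L677W'] -> total ['L677W', 'N46P']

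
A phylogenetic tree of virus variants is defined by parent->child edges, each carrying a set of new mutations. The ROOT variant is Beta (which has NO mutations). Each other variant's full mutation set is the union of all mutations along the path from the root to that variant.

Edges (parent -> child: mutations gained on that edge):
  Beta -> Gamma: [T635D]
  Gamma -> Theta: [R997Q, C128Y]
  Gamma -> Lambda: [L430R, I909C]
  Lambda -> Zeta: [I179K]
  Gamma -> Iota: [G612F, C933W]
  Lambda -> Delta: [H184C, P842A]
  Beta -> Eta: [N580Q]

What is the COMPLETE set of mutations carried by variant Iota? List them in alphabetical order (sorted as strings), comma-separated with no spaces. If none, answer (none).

At Beta: gained [] -> total []
At Gamma: gained ['T635D'] -> total ['T635D']
At Iota: gained ['G612F', 'C933W'] -> total ['C933W', 'G612F', 'T635D']

Answer: C933W,G612F,T635D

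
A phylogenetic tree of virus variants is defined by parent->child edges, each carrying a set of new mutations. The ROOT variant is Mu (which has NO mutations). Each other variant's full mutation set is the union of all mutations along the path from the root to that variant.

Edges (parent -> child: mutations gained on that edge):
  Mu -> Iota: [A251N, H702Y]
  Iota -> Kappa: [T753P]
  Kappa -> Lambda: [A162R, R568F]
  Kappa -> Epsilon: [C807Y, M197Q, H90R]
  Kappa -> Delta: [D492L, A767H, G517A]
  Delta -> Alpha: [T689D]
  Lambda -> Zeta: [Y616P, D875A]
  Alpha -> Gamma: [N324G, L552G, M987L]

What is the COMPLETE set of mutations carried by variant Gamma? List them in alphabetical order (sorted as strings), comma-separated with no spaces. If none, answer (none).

At Mu: gained [] -> total []
At Iota: gained ['A251N', 'H702Y'] -> total ['A251N', 'H702Y']
At Kappa: gained ['T753P'] -> total ['A251N', 'H702Y', 'T753P']
At Delta: gained ['D492L', 'A767H', 'G517A'] -> total ['A251N', 'A767H', 'D492L', 'G517A', 'H702Y', 'T753P']
At Alpha: gained ['T689D'] -> total ['A251N', 'A767H', 'D492L', 'G517A', 'H702Y', 'T689D', 'T753P']
At Gamma: gained ['N324G', 'L552G', 'M987L'] -> total ['A251N', 'A767H', 'D492L', 'G517A', 'H702Y', 'L552G', 'M987L', 'N324G', 'T689D', 'T753P']

Answer: A251N,A767H,D492L,G517A,H702Y,L552G,M987L,N324G,T689D,T753P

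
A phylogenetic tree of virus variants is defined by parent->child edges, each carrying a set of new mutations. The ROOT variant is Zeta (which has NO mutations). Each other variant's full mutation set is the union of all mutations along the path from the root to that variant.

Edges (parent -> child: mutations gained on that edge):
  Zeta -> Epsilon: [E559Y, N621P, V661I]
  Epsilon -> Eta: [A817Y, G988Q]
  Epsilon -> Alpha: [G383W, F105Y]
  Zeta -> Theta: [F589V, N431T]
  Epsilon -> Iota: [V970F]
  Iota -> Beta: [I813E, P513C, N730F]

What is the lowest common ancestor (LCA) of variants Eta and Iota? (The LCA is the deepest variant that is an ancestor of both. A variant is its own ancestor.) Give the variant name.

Path from root to Eta: Zeta -> Epsilon -> Eta
  ancestors of Eta: {Zeta, Epsilon, Eta}
Path from root to Iota: Zeta -> Epsilon -> Iota
  ancestors of Iota: {Zeta, Epsilon, Iota}
Common ancestors: {Zeta, Epsilon}
Walk up from Iota: Iota (not in ancestors of Eta), Epsilon (in ancestors of Eta), Zeta (in ancestors of Eta)
Deepest common ancestor (LCA) = Epsilon

Answer: Epsilon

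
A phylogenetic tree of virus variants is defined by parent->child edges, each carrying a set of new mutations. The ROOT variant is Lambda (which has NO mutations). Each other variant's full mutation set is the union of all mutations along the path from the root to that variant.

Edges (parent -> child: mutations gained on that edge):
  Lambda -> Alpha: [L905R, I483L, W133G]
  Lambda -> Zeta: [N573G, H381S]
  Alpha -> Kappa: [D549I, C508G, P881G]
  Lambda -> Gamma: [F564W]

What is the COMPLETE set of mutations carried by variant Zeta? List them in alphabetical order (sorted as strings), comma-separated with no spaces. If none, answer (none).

At Lambda: gained [] -> total []
At Zeta: gained ['N573G', 'H381S'] -> total ['H381S', 'N573G']

Answer: H381S,N573G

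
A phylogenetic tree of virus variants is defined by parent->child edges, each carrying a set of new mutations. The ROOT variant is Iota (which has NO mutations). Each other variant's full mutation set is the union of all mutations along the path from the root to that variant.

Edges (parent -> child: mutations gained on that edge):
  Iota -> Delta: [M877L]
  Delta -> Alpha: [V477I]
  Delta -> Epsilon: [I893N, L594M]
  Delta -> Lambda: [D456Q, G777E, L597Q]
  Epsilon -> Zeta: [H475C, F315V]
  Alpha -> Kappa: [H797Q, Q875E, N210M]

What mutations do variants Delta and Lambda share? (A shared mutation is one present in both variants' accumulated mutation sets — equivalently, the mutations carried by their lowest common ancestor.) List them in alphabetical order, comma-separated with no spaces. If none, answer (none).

Accumulating mutations along path to Delta:
  At Iota: gained [] -> total []
  At Delta: gained ['M877L'] -> total ['M877L']
Mutations(Delta) = ['M877L']
Accumulating mutations along path to Lambda:
  At Iota: gained [] -> total []
  At Delta: gained ['M877L'] -> total ['M877L']
  At Lambda: gained ['D456Q', 'G777E', 'L597Q'] -> total ['D456Q', 'G777E', 'L597Q', 'M877L']
Mutations(Lambda) = ['D456Q', 'G777E', 'L597Q', 'M877L']
Intersection: ['M877L'] ∩ ['D456Q', 'G777E', 'L597Q', 'M877L'] = ['M877L']

Answer: M877L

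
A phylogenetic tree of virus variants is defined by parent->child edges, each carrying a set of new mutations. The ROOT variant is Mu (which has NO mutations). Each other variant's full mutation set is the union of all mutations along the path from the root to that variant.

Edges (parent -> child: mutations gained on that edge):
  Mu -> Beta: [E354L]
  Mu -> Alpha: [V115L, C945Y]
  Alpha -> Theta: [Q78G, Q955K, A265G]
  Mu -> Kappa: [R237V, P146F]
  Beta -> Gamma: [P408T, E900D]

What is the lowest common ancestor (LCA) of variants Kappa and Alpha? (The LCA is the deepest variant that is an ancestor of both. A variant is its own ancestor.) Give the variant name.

Path from root to Kappa: Mu -> Kappa
  ancestors of Kappa: {Mu, Kappa}
Path from root to Alpha: Mu -> Alpha
  ancestors of Alpha: {Mu, Alpha}
Common ancestors: {Mu}
Walk up from Alpha: Alpha (not in ancestors of Kappa), Mu (in ancestors of Kappa)
Deepest common ancestor (LCA) = Mu

Answer: Mu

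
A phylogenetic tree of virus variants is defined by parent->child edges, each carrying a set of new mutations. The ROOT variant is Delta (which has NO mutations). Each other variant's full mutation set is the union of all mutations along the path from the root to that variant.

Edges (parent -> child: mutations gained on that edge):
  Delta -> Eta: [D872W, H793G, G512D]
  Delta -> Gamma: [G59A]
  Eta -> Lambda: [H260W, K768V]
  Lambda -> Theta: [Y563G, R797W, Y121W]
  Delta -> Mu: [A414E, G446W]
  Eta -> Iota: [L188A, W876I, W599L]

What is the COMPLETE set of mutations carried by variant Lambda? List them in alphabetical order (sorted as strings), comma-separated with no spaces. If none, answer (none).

Answer: D872W,G512D,H260W,H793G,K768V

Derivation:
At Delta: gained [] -> total []
At Eta: gained ['D872W', 'H793G', 'G512D'] -> total ['D872W', 'G512D', 'H793G']
At Lambda: gained ['H260W', 'K768V'] -> total ['D872W', 'G512D', 'H260W', 'H793G', 'K768V']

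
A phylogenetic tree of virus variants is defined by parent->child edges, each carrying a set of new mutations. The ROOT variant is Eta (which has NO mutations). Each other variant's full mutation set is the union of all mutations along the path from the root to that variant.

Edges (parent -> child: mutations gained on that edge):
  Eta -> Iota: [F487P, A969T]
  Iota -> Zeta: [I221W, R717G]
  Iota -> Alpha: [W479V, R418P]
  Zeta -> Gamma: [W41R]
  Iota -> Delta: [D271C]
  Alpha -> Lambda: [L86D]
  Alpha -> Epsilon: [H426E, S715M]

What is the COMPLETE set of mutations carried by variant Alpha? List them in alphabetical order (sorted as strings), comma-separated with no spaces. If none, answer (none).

At Eta: gained [] -> total []
At Iota: gained ['F487P', 'A969T'] -> total ['A969T', 'F487P']
At Alpha: gained ['W479V', 'R418P'] -> total ['A969T', 'F487P', 'R418P', 'W479V']

Answer: A969T,F487P,R418P,W479V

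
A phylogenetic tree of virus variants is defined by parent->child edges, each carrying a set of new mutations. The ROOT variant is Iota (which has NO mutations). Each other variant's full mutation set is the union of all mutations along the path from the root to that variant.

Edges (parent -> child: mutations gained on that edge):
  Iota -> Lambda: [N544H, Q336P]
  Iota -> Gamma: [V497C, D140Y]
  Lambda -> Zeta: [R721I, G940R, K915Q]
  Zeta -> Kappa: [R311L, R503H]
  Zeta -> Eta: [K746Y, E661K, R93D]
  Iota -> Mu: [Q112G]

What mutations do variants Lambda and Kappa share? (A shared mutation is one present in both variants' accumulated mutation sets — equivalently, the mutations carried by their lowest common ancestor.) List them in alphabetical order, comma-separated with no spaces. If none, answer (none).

Accumulating mutations along path to Lambda:
  At Iota: gained [] -> total []
  At Lambda: gained ['N544H', 'Q336P'] -> total ['N544H', 'Q336P']
Mutations(Lambda) = ['N544H', 'Q336P']
Accumulating mutations along path to Kappa:
  At Iota: gained [] -> total []
  At Lambda: gained ['N544H', 'Q336P'] -> total ['N544H', 'Q336P']
  At Zeta: gained ['R721I', 'G940R', 'K915Q'] -> total ['G940R', 'K915Q', 'N544H', 'Q336P', 'R721I']
  At Kappa: gained ['R311L', 'R503H'] -> total ['G940R', 'K915Q', 'N544H', 'Q336P', 'R311L', 'R503H', 'R721I']
Mutations(Kappa) = ['G940R', 'K915Q', 'N544H', 'Q336P', 'R311L', 'R503H', 'R721I']
Intersection: ['N544H', 'Q336P'] ∩ ['G940R', 'K915Q', 'N544H', 'Q336P', 'R311L', 'R503H', 'R721I'] = ['N544H', 'Q336P']

Answer: N544H,Q336P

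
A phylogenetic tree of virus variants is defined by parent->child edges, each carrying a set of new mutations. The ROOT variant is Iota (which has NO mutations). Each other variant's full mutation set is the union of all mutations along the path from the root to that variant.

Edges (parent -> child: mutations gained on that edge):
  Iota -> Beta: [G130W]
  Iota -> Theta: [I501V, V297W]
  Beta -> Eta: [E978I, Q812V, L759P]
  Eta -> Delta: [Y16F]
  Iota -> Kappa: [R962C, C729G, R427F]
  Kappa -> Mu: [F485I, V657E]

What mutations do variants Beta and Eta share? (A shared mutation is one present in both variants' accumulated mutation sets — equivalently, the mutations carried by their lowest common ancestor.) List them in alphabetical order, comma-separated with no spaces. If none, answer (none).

Answer: G130W

Derivation:
Accumulating mutations along path to Beta:
  At Iota: gained [] -> total []
  At Beta: gained ['G130W'] -> total ['G130W']
Mutations(Beta) = ['G130W']
Accumulating mutations along path to Eta:
  At Iota: gained [] -> total []
  At Beta: gained ['G130W'] -> total ['G130W']
  At Eta: gained ['E978I', 'Q812V', 'L759P'] -> total ['E978I', 'G130W', 'L759P', 'Q812V']
Mutations(Eta) = ['E978I', 'G130W', 'L759P', 'Q812V']
Intersection: ['G130W'] ∩ ['E978I', 'G130W', 'L759P', 'Q812V'] = ['G130W']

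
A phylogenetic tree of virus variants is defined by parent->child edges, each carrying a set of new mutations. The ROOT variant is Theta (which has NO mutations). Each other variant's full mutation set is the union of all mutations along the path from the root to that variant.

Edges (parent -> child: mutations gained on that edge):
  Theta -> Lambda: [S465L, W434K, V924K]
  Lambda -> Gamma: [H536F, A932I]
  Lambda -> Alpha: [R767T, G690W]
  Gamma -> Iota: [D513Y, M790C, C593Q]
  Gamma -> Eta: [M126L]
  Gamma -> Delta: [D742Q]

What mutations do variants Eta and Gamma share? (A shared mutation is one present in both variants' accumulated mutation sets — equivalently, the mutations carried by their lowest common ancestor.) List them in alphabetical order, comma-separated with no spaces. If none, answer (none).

Accumulating mutations along path to Eta:
  At Theta: gained [] -> total []
  At Lambda: gained ['S465L', 'W434K', 'V924K'] -> total ['S465L', 'V924K', 'W434K']
  At Gamma: gained ['H536F', 'A932I'] -> total ['A932I', 'H536F', 'S465L', 'V924K', 'W434K']
  At Eta: gained ['M126L'] -> total ['A932I', 'H536F', 'M126L', 'S465L', 'V924K', 'W434K']
Mutations(Eta) = ['A932I', 'H536F', 'M126L', 'S465L', 'V924K', 'W434K']
Accumulating mutations along path to Gamma:
  At Theta: gained [] -> total []
  At Lambda: gained ['S465L', 'W434K', 'V924K'] -> total ['S465L', 'V924K', 'W434K']
  At Gamma: gained ['H536F', 'A932I'] -> total ['A932I', 'H536F', 'S465L', 'V924K', 'W434K']
Mutations(Gamma) = ['A932I', 'H536F', 'S465L', 'V924K', 'W434K']
Intersection: ['A932I', 'H536F', 'M126L', 'S465L', 'V924K', 'W434K'] ∩ ['A932I', 'H536F', 'S465L', 'V924K', 'W434K'] = ['A932I', 'H536F', 'S465L', 'V924K', 'W434K']

Answer: A932I,H536F,S465L,V924K,W434K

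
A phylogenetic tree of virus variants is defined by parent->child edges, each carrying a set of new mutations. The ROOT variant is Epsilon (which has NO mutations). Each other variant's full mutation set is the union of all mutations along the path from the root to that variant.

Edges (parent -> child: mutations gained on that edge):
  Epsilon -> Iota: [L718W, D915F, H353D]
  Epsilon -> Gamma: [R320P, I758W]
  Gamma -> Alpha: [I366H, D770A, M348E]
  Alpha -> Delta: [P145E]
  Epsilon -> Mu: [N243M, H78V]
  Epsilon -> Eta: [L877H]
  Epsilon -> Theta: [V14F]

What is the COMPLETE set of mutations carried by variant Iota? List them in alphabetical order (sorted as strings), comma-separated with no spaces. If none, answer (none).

At Epsilon: gained [] -> total []
At Iota: gained ['L718W', 'D915F', 'H353D'] -> total ['D915F', 'H353D', 'L718W']

Answer: D915F,H353D,L718W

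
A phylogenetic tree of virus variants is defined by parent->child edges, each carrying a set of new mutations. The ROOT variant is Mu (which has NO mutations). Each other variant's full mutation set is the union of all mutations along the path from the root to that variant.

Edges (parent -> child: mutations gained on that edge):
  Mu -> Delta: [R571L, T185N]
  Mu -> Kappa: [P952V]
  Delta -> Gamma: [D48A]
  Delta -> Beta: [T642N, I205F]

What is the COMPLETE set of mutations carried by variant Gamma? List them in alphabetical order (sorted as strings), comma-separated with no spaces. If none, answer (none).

At Mu: gained [] -> total []
At Delta: gained ['R571L', 'T185N'] -> total ['R571L', 'T185N']
At Gamma: gained ['D48A'] -> total ['D48A', 'R571L', 'T185N']

Answer: D48A,R571L,T185N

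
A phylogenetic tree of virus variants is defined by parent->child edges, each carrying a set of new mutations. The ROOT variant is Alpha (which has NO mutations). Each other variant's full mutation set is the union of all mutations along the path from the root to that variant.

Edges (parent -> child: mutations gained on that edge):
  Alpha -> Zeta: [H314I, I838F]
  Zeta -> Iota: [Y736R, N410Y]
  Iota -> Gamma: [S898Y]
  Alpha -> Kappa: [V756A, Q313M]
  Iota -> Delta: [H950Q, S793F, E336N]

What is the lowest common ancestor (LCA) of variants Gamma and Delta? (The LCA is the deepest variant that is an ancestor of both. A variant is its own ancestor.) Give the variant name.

Answer: Iota

Derivation:
Path from root to Gamma: Alpha -> Zeta -> Iota -> Gamma
  ancestors of Gamma: {Alpha, Zeta, Iota, Gamma}
Path from root to Delta: Alpha -> Zeta -> Iota -> Delta
  ancestors of Delta: {Alpha, Zeta, Iota, Delta}
Common ancestors: {Alpha, Zeta, Iota}
Walk up from Delta: Delta (not in ancestors of Gamma), Iota (in ancestors of Gamma), Zeta (in ancestors of Gamma), Alpha (in ancestors of Gamma)
Deepest common ancestor (LCA) = Iota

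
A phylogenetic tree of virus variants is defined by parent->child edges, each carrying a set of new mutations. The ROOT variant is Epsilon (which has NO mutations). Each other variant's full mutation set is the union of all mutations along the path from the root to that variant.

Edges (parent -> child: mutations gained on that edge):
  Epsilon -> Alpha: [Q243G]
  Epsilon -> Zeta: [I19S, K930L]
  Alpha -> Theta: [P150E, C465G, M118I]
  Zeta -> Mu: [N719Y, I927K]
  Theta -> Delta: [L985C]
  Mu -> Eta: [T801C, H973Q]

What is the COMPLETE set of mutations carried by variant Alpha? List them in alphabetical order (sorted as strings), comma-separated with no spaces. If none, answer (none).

Answer: Q243G

Derivation:
At Epsilon: gained [] -> total []
At Alpha: gained ['Q243G'] -> total ['Q243G']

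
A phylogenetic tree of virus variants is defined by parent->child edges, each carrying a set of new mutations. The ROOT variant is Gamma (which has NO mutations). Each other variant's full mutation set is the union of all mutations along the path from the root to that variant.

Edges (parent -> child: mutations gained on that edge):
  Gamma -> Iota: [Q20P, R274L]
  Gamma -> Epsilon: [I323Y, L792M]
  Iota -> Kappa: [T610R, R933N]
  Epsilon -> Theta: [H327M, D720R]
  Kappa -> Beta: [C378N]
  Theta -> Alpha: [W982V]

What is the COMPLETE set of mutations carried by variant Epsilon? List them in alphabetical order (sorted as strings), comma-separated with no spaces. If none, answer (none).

At Gamma: gained [] -> total []
At Epsilon: gained ['I323Y', 'L792M'] -> total ['I323Y', 'L792M']

Answer: I323Y,L792M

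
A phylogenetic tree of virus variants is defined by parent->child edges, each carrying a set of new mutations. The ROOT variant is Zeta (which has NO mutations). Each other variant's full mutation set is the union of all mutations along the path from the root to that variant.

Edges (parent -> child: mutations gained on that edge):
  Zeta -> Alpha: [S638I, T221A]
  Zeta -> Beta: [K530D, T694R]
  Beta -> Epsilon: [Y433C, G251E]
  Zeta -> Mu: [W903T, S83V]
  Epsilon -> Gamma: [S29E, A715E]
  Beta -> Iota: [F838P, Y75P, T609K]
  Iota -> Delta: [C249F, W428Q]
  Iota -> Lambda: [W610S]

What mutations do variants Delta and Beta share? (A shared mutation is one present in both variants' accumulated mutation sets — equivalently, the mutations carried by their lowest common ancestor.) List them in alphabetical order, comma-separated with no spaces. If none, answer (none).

Answer: K530D,T694R

Derivation:
Accumulating mutations along path to Delta:
  At Zeta: gained [] -> total []
  At Beta: gained ['K530D', 'T694R'] -> total ['K530D', 'T694R']
  At Iota: gained ['F838P', 'Y75P', 'T609K'] -> total ['F838P', 'K530D', 'T609K', 'T694R', 'Y75P']
  At Delta: gained ['C249F', 'W428Q'] -> total ['C249F', 'F838P', 'K530D', 'T609K', 'T694R', 'W428Q', 'Y75P']
Mutations(Delta) = ['C249F', 'F838P', 'K530D', 'T609K', 'T694R', 'W428Q', 'Y75P']
Accumulating mutations along path to Beta:
  At Zeta: gained [] -> total []
  At Beta: gained ['K530D', 'T694R'] -> total ['K530D', 'T694R']
Mutations(Beta) = ['K530D', 'T694R']
Intersection: ['C249F', 'F838P', 'K530D', 'T609K', 'T694R', 'W428Q', 'Y75P'] ∩ ['K530D', 'T694R'] = ['K530D', 'T694R']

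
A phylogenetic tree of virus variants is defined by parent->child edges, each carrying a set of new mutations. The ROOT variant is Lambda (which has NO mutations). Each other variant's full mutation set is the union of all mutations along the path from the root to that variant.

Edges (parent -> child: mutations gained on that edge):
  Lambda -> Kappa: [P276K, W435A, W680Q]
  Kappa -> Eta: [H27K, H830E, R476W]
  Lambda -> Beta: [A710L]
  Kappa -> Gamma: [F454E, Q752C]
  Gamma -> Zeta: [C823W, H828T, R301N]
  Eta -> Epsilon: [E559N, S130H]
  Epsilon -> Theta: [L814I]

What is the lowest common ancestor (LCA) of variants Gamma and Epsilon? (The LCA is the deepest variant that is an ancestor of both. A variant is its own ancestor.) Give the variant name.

Path from root to Gamma: Lambda -> Kappa -> Gamma
  ancestors of Gamma: {Lambda, Kappa, Gamma}
Path from root to Epsilon: Lambda -> Kappa -> Eta -> Epsilon
  ancestors of Epsilon: {Lambda, Kappa, Eta, Epsilon}
Common ancestors: {Lambda, Kappa}
Walk up from Epsilon: Epsilon (not in ancestors of Gamma), Eta (not in ancestors of Gamma), Kappa (in ancestors of Gamma), Lambda (in ancestors of Gamma)
Deepest common ancestor (LCA) = Kappa

Answer: Kappa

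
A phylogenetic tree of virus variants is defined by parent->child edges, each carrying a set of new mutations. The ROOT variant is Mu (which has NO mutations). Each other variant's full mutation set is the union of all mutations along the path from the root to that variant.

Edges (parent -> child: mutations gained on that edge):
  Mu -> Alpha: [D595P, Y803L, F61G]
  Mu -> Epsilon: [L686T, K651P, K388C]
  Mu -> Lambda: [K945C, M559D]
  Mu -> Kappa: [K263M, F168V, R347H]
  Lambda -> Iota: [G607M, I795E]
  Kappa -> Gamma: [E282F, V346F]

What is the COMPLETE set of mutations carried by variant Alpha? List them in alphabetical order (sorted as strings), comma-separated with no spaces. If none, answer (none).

At Mu: gained [] -> total []
At Alpha: gained ['D595P', 'Y803L', 'F61G'] -> total ['D595P', 'F61G', 'Y803L']

Answer: D595P,F61G,Y803L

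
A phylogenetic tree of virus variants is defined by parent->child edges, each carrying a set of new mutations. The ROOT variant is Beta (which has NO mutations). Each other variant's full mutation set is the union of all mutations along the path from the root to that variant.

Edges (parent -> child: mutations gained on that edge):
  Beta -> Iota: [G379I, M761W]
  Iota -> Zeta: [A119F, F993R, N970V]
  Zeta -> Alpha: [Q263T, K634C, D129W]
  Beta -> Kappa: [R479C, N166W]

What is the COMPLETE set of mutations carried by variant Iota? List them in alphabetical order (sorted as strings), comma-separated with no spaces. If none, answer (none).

At Beta: gained [] -> total []
At Iota: gained ['G379I', 'M761W'] -> total ['G379I', 'M761W']

Answer: G379I,M761W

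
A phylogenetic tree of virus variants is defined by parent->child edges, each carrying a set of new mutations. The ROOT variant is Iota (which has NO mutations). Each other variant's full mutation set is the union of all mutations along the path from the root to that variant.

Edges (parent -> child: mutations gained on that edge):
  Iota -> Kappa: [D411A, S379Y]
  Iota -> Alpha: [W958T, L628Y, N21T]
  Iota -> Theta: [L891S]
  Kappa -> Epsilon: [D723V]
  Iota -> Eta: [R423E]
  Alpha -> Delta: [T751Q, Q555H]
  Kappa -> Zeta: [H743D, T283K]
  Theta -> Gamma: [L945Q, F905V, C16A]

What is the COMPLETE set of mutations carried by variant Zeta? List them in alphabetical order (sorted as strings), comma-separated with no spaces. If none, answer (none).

At Iota: gained [] -> total []
At Kappa: gained ['D411A', 'S379Y'] -> total ['D411A', 'S379Y']
At Zeta: gained ['H743D', 'T283K'] -> total ['D411A', 'H743D', 'S379Y', 'T283K']

Answer: D411A,H743D,S379Y,T283K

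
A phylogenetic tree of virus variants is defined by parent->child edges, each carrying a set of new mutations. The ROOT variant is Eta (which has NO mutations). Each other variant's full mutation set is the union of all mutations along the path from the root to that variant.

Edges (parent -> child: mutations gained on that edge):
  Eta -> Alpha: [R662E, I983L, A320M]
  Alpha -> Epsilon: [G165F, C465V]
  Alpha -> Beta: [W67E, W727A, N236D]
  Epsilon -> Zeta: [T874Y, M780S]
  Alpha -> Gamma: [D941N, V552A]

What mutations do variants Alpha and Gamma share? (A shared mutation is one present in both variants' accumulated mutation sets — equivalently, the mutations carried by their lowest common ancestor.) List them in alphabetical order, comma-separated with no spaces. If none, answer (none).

Accumulating mutations along path to Alpha:
  At Eta: gained [] -> total []
  At Alpha: gained ['R662E', 'I983L', 'A320M'] -> total ['A320M', 'I983L', 'R662E']
Mutations(Alpha) = ['A320M', 'I983L', 'R662E']
Accumulating mutations along path to Gamma:
  At Eta: gained [] -> total []
  At Alpha: gained ['R662E', 'I983L', 'A320M'] -> total ['A320M', 'I983L', 'R662E']
  At Gamma: gained ['D941N', 'V552A'] -> total ['A320M', 'D941N', 'I983L', 'R662E', 'V552A']
Mutations(Gamma) = ['A320M', 'D941N', 'I983L', 'R662E', 'V552A']
Intersection: ['A320M', 'I983L', 'R662E'] ∩ ['A320M', 'D941N', 'I983L', 'R662E', 'V552A'] = ['A320M', 'I983L', 'R662E']

Answer: A320M,I983L,R662E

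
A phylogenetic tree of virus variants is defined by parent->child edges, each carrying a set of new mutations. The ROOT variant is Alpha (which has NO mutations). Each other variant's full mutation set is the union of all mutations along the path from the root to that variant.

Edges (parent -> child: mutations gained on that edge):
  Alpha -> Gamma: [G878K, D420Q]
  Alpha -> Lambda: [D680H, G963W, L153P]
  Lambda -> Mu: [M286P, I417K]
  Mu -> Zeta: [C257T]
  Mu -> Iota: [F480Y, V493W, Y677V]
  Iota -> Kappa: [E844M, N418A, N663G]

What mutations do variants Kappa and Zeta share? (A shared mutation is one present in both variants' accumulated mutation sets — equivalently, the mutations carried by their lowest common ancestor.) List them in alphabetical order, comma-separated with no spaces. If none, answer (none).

Accumulating mutations along path to Kappa:
  At Alpha: gained [] -> total []
  At Lambda: gained ['D680H', 'G963W', 'L153P'] -> total ['D680H', 'G963W', 'L153P']
  At Mu: gained ['M286P', 'I417K'] -> total ['D680H', 'G963W', 'I417K', 'L153P', 'M286P']
  At Iota: gained ['F480Y', 'V493W', 'Y677V'] -> total ['D680H', 'F480Y', 'G963W', 'I417K', 'L153P', 'M286P', 'V493W', 'Y677V']
  At Kappa: gained ['E844M', 'N418A', 'N663G'] -> total ['D680H', 'E844M', 'F480Y', 'G963W', 'I417K', 'L153P', 'M286P', 'N418A', 'N663G', 'V493W', 'Y677V']
Mutations(Kappa) = ['D680H', 'E844M', 'F480Y', 'G963W', 'I417K', 'L153P', 'M286P', 'N418A', 'N663G', 'V493W', 'Y677V']
Accumulating mutations along path to Zeta:
  At Alpha: gained [] -> total []
  At Lambda: gained ['D680H', 'G963W', 'L153P'] -> total ['D680H', 'G963W', 'L153P']
  At Mu: gained ['M286P', 'I417K'] -> total ['D680H', 'G963W', 'I417K', 'L153P', 'M286P']
  At Zeta: gained ['C257T'] -> total ['C257T', 'D680H', 'G963W', 'I417K', 'L153P', 'M286P']
Mutations(Zeta) = ['C257T', 'D680H', 'G963W', 'I417K', 'L153P', 'M286P']
Intersection: ['D680H', 'E844M', 'F480Y', 'G963W', 'I417K', 'L153P', 'M286P', 'N418A', 'N663G', 'V493W', 'Y677V'] ∩ ['C257T', 'D680H', 'G963W', 'I417K', 'L153P', 'M286P'] = ['D680H', 'G963W', 'I417K', 'L153P', 'M286P']

Answer: D680H,G963W,I417K,L153P,M286P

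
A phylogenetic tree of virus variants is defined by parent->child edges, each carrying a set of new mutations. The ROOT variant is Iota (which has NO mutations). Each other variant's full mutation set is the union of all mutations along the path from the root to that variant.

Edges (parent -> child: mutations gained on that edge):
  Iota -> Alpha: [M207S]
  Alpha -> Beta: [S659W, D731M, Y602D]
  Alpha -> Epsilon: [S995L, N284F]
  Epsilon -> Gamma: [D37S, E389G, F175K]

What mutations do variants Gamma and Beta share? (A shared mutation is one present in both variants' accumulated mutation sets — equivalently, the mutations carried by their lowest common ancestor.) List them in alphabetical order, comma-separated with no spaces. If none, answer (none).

Answer: M207S

Derivation:
Accumulating mutations along path to Gamma:
  At Iota: gained [] -> total []
  At Alpha: gained ['M207S'] -> total ['M207S']
  At Epsilon: gained ['S995L', 'N284F'] -> total ['M207S', 'N284F', 'S995L']
  At Gamma: gained ['D37S', 'E389G', 'F175K'] -> total ['D37S', 'E389G', 'F175K', 'M207S', 'N284F', 'S995L']
Mutations(Gamma) = ['D37S', 'E389G', 'F175K', 'M207S', 'N284F', 'S995L']
Accumulating mutations along path to Beta:
  At Iota: gained [] -> total []
  At Alpha: gained ['M207S'] -> total ['M207S']
  At Beta: gained ['S659W', 'D731M', 'Y602D'] -> total ['D731M', 'M207S', 'S659W', 'Y602D']
Mutations(Beta) = ['D731M', 'M207S', 'S659W', 'Y602D']
Intersection: ['D37S', 'E389G', 'F175K', 'M207S', 'N284F', 'S995L'] ∩ ['D731M', 'M207S', 'S659W', 'Y602D'] = ['M207S']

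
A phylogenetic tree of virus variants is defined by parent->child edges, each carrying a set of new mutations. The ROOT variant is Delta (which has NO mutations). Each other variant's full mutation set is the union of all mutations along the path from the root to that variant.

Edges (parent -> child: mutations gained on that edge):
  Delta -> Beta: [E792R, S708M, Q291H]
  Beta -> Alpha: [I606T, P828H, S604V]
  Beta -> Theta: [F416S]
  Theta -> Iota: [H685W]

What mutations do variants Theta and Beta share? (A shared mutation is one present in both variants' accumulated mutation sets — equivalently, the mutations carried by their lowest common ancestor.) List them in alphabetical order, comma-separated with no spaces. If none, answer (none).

Accumulating mutations along path to Theta:
  At Delta: gained [] -> total []
  At Beta: gained ['E792R', 'S708M', 'Q291H'] -> total ['E792R', 'Q291H', 'S708M']
  At Theta: gained ['F416S'] -> total ['E792R', 'F416S', 'Q291H', 'S708M']
Mutations(Theta) = ['E792R', 'F416S', 'Q291H', 'S708M']
Accumulating mutations along path to Beta:
  At Delta: gained [] -> total []
  At Beta: gained ['E792R', 'S708M', 'Q291H'] -> total ['E792R', 'Q291H', 'S708M']
Mutations(Beta) = ['E792R', 'Q291H', 'S708M']
Intersection: ['E792R', 'F416S', 'Q291H', 'S708M'] ∩ ['E792R', 'Q291H', 'S708M'] = ['E792R', 'Q291H', 'S708M']

Answer: E792R,Q291H,S708M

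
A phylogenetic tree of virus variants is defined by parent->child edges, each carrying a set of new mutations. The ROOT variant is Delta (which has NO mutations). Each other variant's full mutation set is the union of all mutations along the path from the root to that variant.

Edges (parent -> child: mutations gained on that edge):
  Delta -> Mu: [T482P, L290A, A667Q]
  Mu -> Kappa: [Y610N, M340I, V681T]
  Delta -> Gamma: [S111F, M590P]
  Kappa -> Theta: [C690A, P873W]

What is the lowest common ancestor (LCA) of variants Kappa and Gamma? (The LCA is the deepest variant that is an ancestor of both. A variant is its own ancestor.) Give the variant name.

Answer: Delta

Derivation:
Path from root to Kappa: Delta -> Mu -> Kappa
  ancestors of Kappa: {Delta, Mu, Kappa}
Path from root to Gamma: Delta -> Gamma
  ancestors of Gamma: {Delta, Gamma}
Common ancestors: {Delta}
Walk up from Gamma: Gamma (not in ancestors of Kappa), Delta (in ancestors of Kappa)
Deepest common ancestor (LCA) = Delta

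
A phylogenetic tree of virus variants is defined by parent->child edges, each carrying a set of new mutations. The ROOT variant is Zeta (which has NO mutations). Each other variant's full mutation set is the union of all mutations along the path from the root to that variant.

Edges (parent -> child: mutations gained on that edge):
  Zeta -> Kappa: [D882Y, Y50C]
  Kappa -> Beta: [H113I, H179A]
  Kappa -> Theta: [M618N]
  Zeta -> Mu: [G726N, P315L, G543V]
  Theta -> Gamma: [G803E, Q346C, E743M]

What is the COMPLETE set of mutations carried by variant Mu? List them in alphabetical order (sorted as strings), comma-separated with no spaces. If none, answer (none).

At Zeta: gained [] -> total []
At Mu: gained ['G726N', 'P315L', 'G543V'] -> total ['G543V', 'G726N', 'P315L']

Answer: G543V,G726N,P315L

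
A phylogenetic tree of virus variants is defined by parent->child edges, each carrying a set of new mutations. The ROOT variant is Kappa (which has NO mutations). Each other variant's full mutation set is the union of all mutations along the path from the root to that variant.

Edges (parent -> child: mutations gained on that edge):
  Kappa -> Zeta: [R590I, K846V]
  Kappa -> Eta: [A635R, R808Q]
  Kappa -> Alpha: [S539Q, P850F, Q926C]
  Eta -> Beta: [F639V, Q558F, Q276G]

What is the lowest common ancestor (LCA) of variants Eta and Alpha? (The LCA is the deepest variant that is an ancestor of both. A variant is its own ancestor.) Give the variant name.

Path from root to Eta: Kappa -> Eta
  ancestors of Eta: {Kappa, Eta}
Path from root to Alpha: Kappa -> Alpha
  ancestors of Alpha: {Kappa, Alpha}
Common ancestors: {Kappa}
Walk up from Alpha: Alpha (not in ancestors of Eta), Kappa (in ancestors of Eta)
Deepest common ancestor (LCA) = Kappa

Answer: Kappa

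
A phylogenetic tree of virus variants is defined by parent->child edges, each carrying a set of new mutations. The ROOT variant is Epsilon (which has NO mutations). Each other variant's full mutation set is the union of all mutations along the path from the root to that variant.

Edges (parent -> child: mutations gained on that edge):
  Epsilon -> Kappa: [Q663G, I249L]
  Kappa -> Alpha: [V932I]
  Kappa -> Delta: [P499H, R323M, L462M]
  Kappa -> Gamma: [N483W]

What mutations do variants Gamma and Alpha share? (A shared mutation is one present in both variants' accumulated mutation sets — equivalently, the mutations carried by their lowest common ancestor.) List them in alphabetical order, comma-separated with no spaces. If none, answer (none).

Accumulating mutations along path to Gamma:
  At Epsilon: gained [] -> total []
  At Kappa: gained ['Q663G', 'I249L'] -> total ['I249L', 'Q663G']
  At Gamma: gained ['N483W'] -> total ['I249L', 'N483W', 'Q663G']
Mutations(Gamma) = ['I249L', 'N483W', 'Q663G']
Accumulating mutations along path to Alpha:
  At Epsilon: gained [] -> total []
  At Kappa: gained ['Q663G', 'I249L'] -> total ['I249L', 'Q663G']
  At Alpha: gained ['V932I'] -> total ['I249L', 'Q663G', 'V932I']
Mutations(Alpha) = ['I249L', 'Q663G', 'V932I']
Intersection: ['I249L', 'N483W', 'Q663G'] ∩ ['I249L', 'Q663G', 'V932I'] = ['I249L', 'Q663G']

Answer: I249L,Q663G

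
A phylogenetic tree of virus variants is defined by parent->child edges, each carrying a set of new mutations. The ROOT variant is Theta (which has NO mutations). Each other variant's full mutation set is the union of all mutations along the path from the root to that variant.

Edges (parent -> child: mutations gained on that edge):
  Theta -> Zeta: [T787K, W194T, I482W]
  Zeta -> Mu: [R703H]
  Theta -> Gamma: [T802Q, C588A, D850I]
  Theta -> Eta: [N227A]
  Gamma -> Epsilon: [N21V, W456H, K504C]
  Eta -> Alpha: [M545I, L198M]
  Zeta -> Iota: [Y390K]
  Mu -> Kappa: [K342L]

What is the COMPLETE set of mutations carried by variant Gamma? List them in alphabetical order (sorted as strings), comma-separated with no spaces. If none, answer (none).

Answer: C588A,D850I,T802Q

Derivation:
At Theta: gained [] -> total []
At Gamma: gained ['T802Q', 'C588A', 'D850I'] -> total ['C588A', 'D850I', 'T802Q']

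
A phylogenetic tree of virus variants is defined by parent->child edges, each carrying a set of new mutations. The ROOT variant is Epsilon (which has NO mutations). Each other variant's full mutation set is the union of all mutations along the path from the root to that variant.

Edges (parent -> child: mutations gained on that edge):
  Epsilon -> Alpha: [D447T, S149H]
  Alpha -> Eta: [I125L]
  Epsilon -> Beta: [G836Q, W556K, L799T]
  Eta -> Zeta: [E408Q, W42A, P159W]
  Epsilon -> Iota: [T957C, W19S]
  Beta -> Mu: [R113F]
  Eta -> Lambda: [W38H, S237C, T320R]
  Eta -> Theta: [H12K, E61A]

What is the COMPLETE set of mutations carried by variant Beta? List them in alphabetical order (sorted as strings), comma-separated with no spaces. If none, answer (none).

Answer: G836Q,L799T,W556K

Derivation:
At Epsilon: gained [] -> total []
At Beta: gained ['G836Q', 'W556K', 'L799T'] -> total ['G836Q', 'L799T', 'W556K']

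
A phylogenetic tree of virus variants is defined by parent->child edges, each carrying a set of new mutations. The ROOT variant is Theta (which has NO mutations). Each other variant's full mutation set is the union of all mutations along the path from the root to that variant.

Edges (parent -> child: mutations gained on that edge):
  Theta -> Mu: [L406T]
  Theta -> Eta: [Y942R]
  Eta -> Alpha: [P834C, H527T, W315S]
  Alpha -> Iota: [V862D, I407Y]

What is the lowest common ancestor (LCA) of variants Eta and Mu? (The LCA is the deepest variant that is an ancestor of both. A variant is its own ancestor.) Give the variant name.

Answer: Theta

Derivation:
Path from root to Eta: Theta -> Eta
  ancestors of Eta: {Theta, Eta}
Path from root to Mu: Theta -> Mu
  ancestors of Mu: {Theta, Mu}
Common ancestors: {Theta}
Walk up from Mu: Mu (not in ancestors of Eta), Theta (in ancestors of Eta)
Deepest common ancestor (LCA) = Theta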